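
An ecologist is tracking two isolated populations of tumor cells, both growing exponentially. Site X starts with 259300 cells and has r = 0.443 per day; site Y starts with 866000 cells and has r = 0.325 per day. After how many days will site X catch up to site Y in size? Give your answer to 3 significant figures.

10.2 days

Set 259300·e^(0.443t) = 866000·e^(0.325t).
e^((0.443 − 0.325)t) = 866000/259300 → e^(0.118·t) = 3.3398.
0.118·t = ln(3.3398) = 1.2059, so t = 1.2059/0.118 = 10.219.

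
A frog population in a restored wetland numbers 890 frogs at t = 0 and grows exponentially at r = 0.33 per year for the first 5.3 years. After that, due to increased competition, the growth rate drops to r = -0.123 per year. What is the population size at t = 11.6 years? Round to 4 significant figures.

2357 frogs

Phase 1: N(5.3) = 890·e^(0.33×5.3) = 890·e^1.749 = 5116.48.
Phase 2 runs for 11.6 − 5.3 = 6.3 years at r = -0.123.
N(11.6) = 5116.48·e^(-0.123×6.3) = 5116.48·e^-0.7749 = 2357.42.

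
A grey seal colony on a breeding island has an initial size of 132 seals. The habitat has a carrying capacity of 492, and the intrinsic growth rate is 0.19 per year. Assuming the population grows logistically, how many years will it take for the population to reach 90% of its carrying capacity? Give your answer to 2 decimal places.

A = (K − N₀)/N₀ = (492 − 132)/132 = 2.7273.
Solve 492/(1 + 2.7273·e^(−0.19t)) = 442.8: 1 + 2.7273·e^(−0.19t) = 1.1111, so e^(−0.19t) = 0.0407407.
−0.19·t = ln(0.0407407) = -3.2005, so t = 3.2005/0.19 = 16.845.

16.84 years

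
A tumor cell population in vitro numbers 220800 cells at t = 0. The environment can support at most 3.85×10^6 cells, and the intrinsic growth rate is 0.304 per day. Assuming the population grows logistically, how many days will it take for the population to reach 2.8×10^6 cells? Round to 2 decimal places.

12.44 days

A = (K − N₀)/N₀ = (3.85×10^6 − 220800)/220800 = 16.437.
Solve 3.85×10^6/(1 + 16.437·e^(−0.304t)) = 2.8×10^6: 1 + 16.437·e^(−0.304t) = 1.375, so e^(−0.304t) = 0.0228149.
−0.304·t = ln(0.0228149) = -3.7803, so t = 3.7803/0.304 = 12.435.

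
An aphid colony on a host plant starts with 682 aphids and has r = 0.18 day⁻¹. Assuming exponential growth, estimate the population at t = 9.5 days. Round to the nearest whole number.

3771 aphids

N(t) = N₀·e^(rt) = 682 × e^(0.18×9.5) = 682 × e^1.71.
e^1.71 ≈ 5.529, so N ≈ 682 × 5.529 = 3770.75.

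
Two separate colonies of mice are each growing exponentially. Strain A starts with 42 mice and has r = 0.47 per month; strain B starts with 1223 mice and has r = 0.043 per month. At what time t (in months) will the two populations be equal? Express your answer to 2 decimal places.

Set 42·e^(0.47t) = 1223·e^(0.043t).
e^((0.47 − 0.043)t) = 1223/42 → e^(0.427·t) = 29.119.
0.427·t = ln(29.119) = 3.3714, so t = 3.3714/0.427 = 7.8955.

7.90 months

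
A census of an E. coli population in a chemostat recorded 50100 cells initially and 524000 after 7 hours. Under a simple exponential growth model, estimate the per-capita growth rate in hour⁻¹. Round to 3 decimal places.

From N(t) = N₀·e^(rt): e^(r·7) = 524000/50100 = 10.459.
r·7 = ln(10.459) = 2.3475, so r = 2.3475/7 = 0.33535.

0.335 per hour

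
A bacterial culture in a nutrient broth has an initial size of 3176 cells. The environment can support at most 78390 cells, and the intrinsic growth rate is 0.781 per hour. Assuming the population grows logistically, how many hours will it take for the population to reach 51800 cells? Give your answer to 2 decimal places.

A = (K − N₀)/N₀ = (78390 − 3176)/3176 = 23.682.
Solve 78390/(1 + 23.682·e^(−0.781t)) = 51800: 1 + 23.682·e^(−0.781t) = 1.5133, so e^(−0.781t) = 0.0216756.
−0.781·t = ln(0.0216756) = -3.8316, so t = 3.8316/0.781 = 4.906.

4.91 hours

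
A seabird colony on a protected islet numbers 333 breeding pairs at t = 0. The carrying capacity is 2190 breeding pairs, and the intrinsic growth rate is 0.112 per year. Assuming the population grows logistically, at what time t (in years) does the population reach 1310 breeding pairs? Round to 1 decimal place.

18.9 years

A = (K − N₀)/N₀ = (2190 − 333)/333 = 5.5766.
Solve 2190/(1 + 5.5766·e^(−0.112t)) = 1310: 1 + 5.5766·e^(−0.112t) = 1.6718, so e^(−0.112t) = 0.12046.
−0.112·t = ln(0.12046) = -2.1164, so t = 2.1164/0.112 = 18.897.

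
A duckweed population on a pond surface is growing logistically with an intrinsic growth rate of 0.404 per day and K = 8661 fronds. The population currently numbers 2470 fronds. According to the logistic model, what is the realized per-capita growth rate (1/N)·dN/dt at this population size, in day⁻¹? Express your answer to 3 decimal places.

0.289 per day

(1/N)·dN/dt = r(1 − N/K) = 0.404 × (1 − 2470/8661).
= 0.404 × 0.71481 = 0.28878.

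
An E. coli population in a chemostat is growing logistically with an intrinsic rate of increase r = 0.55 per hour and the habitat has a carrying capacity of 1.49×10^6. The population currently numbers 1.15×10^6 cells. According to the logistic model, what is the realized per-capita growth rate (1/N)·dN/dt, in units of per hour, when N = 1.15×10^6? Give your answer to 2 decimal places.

0.13 per hour

(1/N)·dN/dt = r(1 − N/K) = 0.55 × (1 − 1.15×10^6/1.49×10^6).
= 0.55 × 0.22819 = 0.1255.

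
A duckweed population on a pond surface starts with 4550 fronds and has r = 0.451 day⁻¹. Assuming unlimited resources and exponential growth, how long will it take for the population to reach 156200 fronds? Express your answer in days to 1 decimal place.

Set N₀·e^(rt) = 156200: e^(0.451·t) = 156200/4550 = 34.33.
0.451·t = ln(34.33) = 3.536, so t = 3.536/0.451 = 7.8404.

7.8 days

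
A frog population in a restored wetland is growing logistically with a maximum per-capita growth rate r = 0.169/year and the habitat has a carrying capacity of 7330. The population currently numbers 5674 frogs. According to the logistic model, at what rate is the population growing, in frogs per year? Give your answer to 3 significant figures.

dN/dt = rN(1 − N/K) = 0.169 × 5674 × (1 − 5674/7330).
1 − 5674/7330 = 0.22592; dN/dt = 0.169 × 5674 × 0.22592 = 216.64.

217 frogs per year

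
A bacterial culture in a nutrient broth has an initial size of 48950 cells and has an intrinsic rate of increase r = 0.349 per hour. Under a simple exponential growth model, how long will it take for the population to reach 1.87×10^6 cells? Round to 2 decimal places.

10.44 hours

Set N₀·e^(rt) = 1.87×10^6: e^(0.349·t) = 1.87×10^6/48950 = 38.202.
0.349·t = ln(38.202) = 3.6429, so t = 3.6429/0.349 = 10.438.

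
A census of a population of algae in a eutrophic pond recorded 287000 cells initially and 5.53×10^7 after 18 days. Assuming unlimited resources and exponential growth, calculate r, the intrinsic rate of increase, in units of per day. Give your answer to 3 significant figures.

0.292 per day

From N(t) = N₀·e^(rt): e^(r·18) = 5.53×10^7/287000 = 192.68.
r·18 = ln(192.68) = 5.261, so r = 5.261/18 = 0.29228.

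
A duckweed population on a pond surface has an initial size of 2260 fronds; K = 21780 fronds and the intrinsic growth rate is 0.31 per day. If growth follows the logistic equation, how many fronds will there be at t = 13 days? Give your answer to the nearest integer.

18881 fronds

A = (K − N₀)/N₀ = (21780 − 2260)/2260 = 8.6372.
N(t) = K/(1 + A·e^(−rt)) = 21780/(1 + 8.6372×e^(−0.31×13)).
e^(−4.03) = 0.017774; denominator = 1 + 8.6372×0.017774 = 1.1535.
N = 21780/1.1535 = 18881.3.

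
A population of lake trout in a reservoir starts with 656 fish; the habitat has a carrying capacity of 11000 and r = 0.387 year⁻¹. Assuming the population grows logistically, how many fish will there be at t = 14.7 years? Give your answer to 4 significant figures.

A = (K − N₀)/N₀ = (11000 − 656)/656 = 15.768.
N(t) = K/(1 + A·e^(−rt)) = 11000/(1 + 15.768×e^(−0.387×14.7)).
e^(−5.689) = 0.0033833; denominator = 1 + 15.768×0.0033833 = 1.0533.
N = 11000/1.0533 = 10442.9.

10440 fish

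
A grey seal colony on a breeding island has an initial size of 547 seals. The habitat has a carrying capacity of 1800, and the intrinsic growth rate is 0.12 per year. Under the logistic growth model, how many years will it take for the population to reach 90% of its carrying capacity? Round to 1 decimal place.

A = (K − N₀)/N₀ = (1800 − 547)/547 = 2.2907.
Solve 1800/(1 + 2.2907·e^(−0.12t)) = 1620: 1 + 2.2907·e^(−0.12t) = 1.1111, so e^(−0.12t) = 0.0485058.
−0.12·t = ln(0.0485058) = -3.0261, so t = 3.0261/0.12 = 25.217.

25.2 years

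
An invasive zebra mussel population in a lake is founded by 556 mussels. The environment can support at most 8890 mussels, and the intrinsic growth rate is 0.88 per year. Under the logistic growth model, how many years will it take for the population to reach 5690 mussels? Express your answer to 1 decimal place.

A = (K − N₀)/N₀ = (8890 − 556)/556 = 14.989.
Solve 8890/(1 + 14.989·e^(−0.88t)) = 5690: 1 + 14.989·e^(−0.88t) = 1.5624, so e^(−0.88t) = 0.0375197.
−0.88·t = ln(0.0375197) = -3.2829, so t = 3.2829/0.88 = 3.7306.

3.7 years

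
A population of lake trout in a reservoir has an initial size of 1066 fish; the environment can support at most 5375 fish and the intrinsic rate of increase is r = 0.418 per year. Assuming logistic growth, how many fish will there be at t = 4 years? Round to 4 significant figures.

3055 fish

A = (K − N₀)/N₀ = (5375 − 1066)/1066 = 4.0422.
N(t) = K/(1 + A·e^(−rt)) = 5375/(1 + 4.0422×e^(−0.418×4)).
e^(−1.672) = 0.18787; denominator = 1 + 4.0422×0.18787 = 1.7594.
N = 5375/1.7594 = 3054.99.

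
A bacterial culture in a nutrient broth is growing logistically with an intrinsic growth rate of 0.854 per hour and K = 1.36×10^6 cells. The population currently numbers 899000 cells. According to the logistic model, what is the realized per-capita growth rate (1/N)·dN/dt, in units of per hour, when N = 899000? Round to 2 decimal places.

0.29 per hour

(1/N)·dN/dt = r(1 − N/K) = 0.854 × (1 − 899000/1.36×10^6).
= 0.854 × 0.33897 = 0.28948.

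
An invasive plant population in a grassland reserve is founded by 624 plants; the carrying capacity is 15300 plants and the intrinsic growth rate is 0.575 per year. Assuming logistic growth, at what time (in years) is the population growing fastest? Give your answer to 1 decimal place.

Logistic growth is fastest at N = K/2 = 7650.
A = (K − N₀)/N₀ = 23.519. Set K/(1 + A·e^(−rt)) = K/2 → A·e^(−rt) = 1.
e^(−0.575t) = 1/23.519 = 0.0425184, so t = ln(23.519)/0.575 = 3.1578/0.575 = 5.4919.

5.5 years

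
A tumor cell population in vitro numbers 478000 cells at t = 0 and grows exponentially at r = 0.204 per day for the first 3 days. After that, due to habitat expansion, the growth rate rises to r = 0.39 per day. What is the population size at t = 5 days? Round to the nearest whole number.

1922940 cells

Phase 1: N(3) = 478000·e^(0.204×3) = 478000·e^0.612 = 881487.
Phase 2 runs for 5 − 3 = 2 days at r = 0.39.
N(5) = 881487·e^(0.39×2) = 881487·e^0.78 = 1.92294×10^6.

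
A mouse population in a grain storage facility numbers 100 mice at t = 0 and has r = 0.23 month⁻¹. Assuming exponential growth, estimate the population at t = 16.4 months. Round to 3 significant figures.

4350 mice

N(t) = N₀·e^(rt) = 100 × e^(0.23×16.4) = 100 × e^3.772.
e^3.772 ≈ 43.467, so N ≈ 100 × 43.467 = 4346.69.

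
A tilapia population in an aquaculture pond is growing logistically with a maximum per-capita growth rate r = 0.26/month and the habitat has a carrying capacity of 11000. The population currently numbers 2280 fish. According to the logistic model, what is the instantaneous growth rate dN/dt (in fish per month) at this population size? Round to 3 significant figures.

470 fish per month

dN/dt = rN(1 − N/K) = 0.26 × 2280 × (1 − 2280/11000).
1 − 2280/11000 = 0.79273; dN/dt = 0.26 × 2280 × 0.79273 = 469.93.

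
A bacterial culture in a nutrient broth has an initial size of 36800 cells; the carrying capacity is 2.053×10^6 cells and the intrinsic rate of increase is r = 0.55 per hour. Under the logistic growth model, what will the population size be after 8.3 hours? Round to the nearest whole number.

1307363 cells

A = (K − N₀)/N₀ = (2.053×10^6 − 36800)/36800 = 54.788.
N(t) = K/(1 + A·e^(−rt)) = 2.053×10^6/(1 + 54.788×e^(−0.55×8.3)).
e^(−4.565) = 0.01041; denominator = 1 + 54.788×0.01041 = 1.5703.
N = 2.053×10^6/1.5703 = 1.307363×10^6.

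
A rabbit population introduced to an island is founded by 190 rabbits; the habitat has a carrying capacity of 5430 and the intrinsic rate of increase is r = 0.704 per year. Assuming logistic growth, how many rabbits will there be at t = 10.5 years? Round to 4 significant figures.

5339 rabbits

A = (K − N₀)/N₀ = (5430 − 190)/190 = 27.579.
N(t) = K/(1 + A·e^(−rt)) = 5430/(1 + 27.579×e^(−0.704×10.5)).
e^(−7.392) = 0.00061616; denominator = 1 + 27.579×0.00061616 = 1.017.
N = 5430/1.017 = 5339.27.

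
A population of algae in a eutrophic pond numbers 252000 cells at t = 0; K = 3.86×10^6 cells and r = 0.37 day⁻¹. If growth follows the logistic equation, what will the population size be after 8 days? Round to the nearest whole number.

2215952 cells

A = (K − N₀)/N₀ = (3.86×10^6 − 252000)/252000 = 14.317.
N(t) = K/(1 + A·e^(−rt)) = 3.86×10^6/(1 + 14.317×e^(−0.37×8)).
e^(−2.96) = 0.051819; denominator = 1 + 14.317×0.051819 = 1.7419.
N = 3.86×10^6/1.7419 = 2.215952×10^6.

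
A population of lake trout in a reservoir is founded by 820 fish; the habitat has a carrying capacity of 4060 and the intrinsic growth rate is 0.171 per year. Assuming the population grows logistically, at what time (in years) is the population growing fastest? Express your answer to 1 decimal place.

Logistic growth is fastest at N = K/2 = 2030.
A = (K − N₀)/N₀ = 3.9512. Set K/(1 + A·e^(−rt)) = K/2 → A·e^(−rt) = 1.
e^(−0.171t) = 1/3.9512 = 0.253086, so t = ln(3.9512)/0.171 = 1.374/0.171 = 8.0352.

8.0 years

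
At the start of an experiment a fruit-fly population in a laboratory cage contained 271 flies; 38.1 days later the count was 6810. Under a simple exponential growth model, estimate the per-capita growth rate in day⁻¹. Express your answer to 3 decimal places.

From N(t) = N₀·e^(rt): e^(r·38.1) = 6810/271 = 25.129.
r·38.1 = ln(25.129) = 3.224, so r = 3.224/38.1 = 0.08462.

0.085 per day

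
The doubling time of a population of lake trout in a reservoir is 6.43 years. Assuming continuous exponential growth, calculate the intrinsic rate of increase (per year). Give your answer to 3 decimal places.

r = ln(2)/t_d = 0.6931/6.43 = 0.1078.

0.108 per year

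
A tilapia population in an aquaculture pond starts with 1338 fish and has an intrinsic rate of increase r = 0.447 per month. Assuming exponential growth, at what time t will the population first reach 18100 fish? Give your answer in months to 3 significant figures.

Set N₀·e^(rt) = 18100: e^(0.447·t) = 18100/1338 = 13.528.
0.447·t = ln(13.528) = 2.6047, so t = 2.6047/0.447 = 5.8271.

5.83 months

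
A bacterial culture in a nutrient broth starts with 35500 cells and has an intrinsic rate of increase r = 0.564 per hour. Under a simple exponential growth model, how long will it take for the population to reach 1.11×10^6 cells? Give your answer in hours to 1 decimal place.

Set N₀·e^(rt) = 1.11×10^6: e^(0.564·t) = 1.11×10^6/35500 = 31.268.
0.564·t = ln(31.268) = 3.4426, so t = 3.4426/0.564 = 6.1039.

6.1 hours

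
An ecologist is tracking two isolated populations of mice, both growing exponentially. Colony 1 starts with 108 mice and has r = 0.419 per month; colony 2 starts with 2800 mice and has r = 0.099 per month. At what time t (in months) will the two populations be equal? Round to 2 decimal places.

Set 108·e^(0.419t) = 2800·e^(0.099t).
e^((0.419 − 0.099)t) = 2800/108 → e^(0.32·t) = 25.926.
0.32·t = ln(25.926) = 3.2552, so t = 3.2552/0.32 = 10.173.

10.17 months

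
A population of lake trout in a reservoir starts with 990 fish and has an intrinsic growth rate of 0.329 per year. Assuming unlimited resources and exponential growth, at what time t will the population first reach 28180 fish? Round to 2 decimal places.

Set N₀·e^(rt) = 28180: e^(0.329·t) = 28180/990 = 28.465.
0.329·t = ln(28.465) = 3.3487, so t = 3.3487/0.329 = 10.178.

10.18 years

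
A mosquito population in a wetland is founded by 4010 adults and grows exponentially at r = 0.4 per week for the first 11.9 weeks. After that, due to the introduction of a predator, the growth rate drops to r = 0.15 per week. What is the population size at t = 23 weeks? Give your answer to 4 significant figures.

Phase 1: N(11.9) = 4010·e^(0.4×11.9) = 4010·e^4.76 = 468151.
Phase 2 runs for 23 − 11.9 = 11.1 weeks at r = 0.15.
N(23) = 468151·e^(0.15×11.1) = 468151·e^1.665 = 2.474494×10^6.

2474000 adults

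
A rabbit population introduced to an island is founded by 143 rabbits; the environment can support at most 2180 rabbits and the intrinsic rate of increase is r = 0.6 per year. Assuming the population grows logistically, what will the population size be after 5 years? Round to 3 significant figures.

A = (K − N₀)/N₀ = (2180 − 143)/143 = 14.245.
N(t) = K/(1 + A·e^(−rt)) = 2180/(1 + 14.245×e^(−0.6×5)).
e^(−3) = 0.049787; denominator = 1 + 14.245×0.049787 = 1.7092.
N = 2180/1.7092 = 1275.45.

1280 rabbits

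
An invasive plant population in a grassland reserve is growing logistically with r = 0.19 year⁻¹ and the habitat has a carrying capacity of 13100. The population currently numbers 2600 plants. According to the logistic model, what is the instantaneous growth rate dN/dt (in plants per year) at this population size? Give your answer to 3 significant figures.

dN/dt = rN(1 − N/K) = 0.19 × 2600 × (1 − 2600/13100).
1 − 2600/13100 = 0.80153; dN/dt = 0.19 × 2600 × 0.80153 = 395.95.

396 plants per year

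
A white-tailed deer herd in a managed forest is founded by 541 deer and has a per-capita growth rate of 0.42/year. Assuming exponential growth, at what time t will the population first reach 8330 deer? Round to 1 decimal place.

6.5 years

Set N₀·e^(rt) = 8330: e^(0.42·t) = 8330/541 = 15.397.
0.42·t = ln(15.397) = 2.7342, so t = 2.7342/0.42 = 6.51.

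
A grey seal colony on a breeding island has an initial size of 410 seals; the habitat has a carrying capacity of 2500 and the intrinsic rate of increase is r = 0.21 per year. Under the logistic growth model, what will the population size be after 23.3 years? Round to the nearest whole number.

2408 seals

A = (K − N₀)/N₀ = (2500 − 410)/410 = 5.0976.
N(t) = K/(1 + A·e^(−rt)) = 2500/(1 + 5.0976×e^(−0.21×23.3)).
e^(−4.893) = 0.0074989; denominator = 1 + 5.0976×0.0074989 = 1.0382.
N = 2500/1.0382 = 2407.95.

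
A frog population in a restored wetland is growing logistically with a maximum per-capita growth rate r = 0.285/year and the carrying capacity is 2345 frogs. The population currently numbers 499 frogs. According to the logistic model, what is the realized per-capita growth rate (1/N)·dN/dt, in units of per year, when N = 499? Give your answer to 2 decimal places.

(1/N)·dN/dt = r(1 − N/K) = 0.285 × (1 − 499/2345).
= 0.285 × 0.78721 = 0.22435.

0.22 per year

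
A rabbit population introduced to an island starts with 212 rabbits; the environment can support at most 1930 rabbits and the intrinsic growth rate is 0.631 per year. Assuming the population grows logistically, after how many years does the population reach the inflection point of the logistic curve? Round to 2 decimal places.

3.32 years

Logistic growth is fastest at N = K/2 = 965.
A = (K − N₀)/N₀ = 8.1038. Set K/(1 + A·e^(−rt)) = K/2 → A·e^(−rt) = 1.
e^(−0.631t) = 1/8.1038 = 0.123399, so t = ln(8.1038)/0.631 = 2.0923/0.631 = 3.3159.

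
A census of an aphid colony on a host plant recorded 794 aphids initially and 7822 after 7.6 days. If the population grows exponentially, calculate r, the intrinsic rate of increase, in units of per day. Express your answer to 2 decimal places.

0.30 per day

From N(t) = N₀·e^(rt): e^(r·7.6) = 7822/794 = 9.8514.
r·7.6 = ln(9.8514) = 2.2876, so r = 2.2876/7.6 = 0.301.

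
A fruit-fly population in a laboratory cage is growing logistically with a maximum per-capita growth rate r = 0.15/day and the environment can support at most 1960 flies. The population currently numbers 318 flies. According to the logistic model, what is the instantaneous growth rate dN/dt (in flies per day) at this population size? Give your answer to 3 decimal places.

39.961 flies per day

dN/dt = rN(1 − N/K) = 0.15 × 318 × (1 − 318/1960).
1 − 318/1960 = 0.83776; dN/dt = 0.15 × 318 × 0.83776 = 39.961.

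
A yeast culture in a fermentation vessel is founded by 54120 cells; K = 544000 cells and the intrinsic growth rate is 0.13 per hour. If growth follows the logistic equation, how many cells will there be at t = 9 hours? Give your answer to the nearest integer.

A = (K − N₀)/N₀ = (544000 − 54120)/54120 = 9.0517.
N(t) = K/(1 + A·e^(−rt)) = 544000/(1 + 9.0517×e^(−0.13×9)).
e^(−1.17) = 0.31037; denominator = 1 + 9.0517×0.31037 = 3.8094.
N = 544000/3.8094 = 142806.

142806 cells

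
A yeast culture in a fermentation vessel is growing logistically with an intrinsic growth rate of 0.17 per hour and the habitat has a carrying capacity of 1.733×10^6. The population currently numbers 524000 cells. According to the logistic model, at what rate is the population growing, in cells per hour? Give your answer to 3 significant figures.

62100 cells per hour

dN/dt = rN(1 − N/K) = 0.17 × 524000 × (1 − 524000/1.733×10^6).
1 − 524000/1.733×10^6 = 0.69763; dN/dt = 0.17 × 524000 × 0.69763 = 62145.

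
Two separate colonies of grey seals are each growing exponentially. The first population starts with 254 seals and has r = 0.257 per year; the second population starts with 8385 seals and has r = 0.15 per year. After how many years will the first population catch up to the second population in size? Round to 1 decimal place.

Set 254·e^(0.257t) = 8385·e^(0.15t).
e^((0.257 − 0.15)t) = 8385/254 → e^(0.107·t) = 33.012.
0.107·t = ln(33.012) = 3.4969, so t = 3.4969/0.107 = 32.681.

32.7 years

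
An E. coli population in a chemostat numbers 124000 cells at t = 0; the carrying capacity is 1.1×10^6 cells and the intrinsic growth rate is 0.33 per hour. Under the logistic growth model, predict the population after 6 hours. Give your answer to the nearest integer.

527138 cells

A = (K − N₀)/N₀ = (1.1×10^6 − 124000)/124000 = 7.871.
N(t) = K/(1 + A·e^(−rt)) = 1.1×10^6/(1 + 7.871×e^(−0.33×6)).
e^(−1.98) = 0.13807; denominator = 1 + 7.871×0.13807 = 2.0867.
N = 1.1×10^6/2.0867 = 527138.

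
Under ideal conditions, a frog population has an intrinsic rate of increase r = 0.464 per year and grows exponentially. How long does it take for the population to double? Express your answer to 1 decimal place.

1.5 years

Doubling time t_d = ln(2)/r = 0.6931/0.464 = 1.4939.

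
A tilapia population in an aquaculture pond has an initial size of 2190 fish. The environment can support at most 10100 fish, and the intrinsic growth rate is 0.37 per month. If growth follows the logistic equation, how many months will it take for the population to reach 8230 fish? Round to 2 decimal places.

7.48 months

A = (K − N₀)/N₀ = (10100 − 2190)/2190 = 3.6119.
Solve 10100/(1 + 3.6119·e^(−0.37t)) = 8230: 1 + 3.6119·e^(−0.37t) = 1.2272, so e^(−0.37t) = 0.0629085.
−0.37·t = ln(0.0629085) = -2.7661, so t = 2.7661/0.37 = 7.4759.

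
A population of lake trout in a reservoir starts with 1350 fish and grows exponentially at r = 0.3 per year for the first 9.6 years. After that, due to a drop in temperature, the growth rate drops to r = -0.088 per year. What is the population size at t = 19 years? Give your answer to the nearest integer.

10516 fish

Phase 1: N(9.6) = 1350·e^(0.3×9.6) = 1350·e^2.88 = 24049.3.
Phase 2 runs for 19 − 9.6 = 9.4 years at r = -0.088.
N(19) = 24049.3·e^(-0.088×9.4) = 24049.3·e^-0.8272 = 10516.1.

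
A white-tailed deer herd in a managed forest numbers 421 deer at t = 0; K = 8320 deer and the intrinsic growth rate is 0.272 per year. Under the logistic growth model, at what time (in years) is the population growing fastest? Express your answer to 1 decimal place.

10.8 years

Logistic growth is fastest at N = K/2 = 4160.
A = (K − N₀)/N₀ = 18.762. Set K/(1 + A·e^(−rt)) = K/2 → A·e^(−rt) = 1.
e^(−0.272t) = 1/18.762 = 0.0532979, so t = ln(18.762)/0.272 = 2.9319/0.272 = 10.779.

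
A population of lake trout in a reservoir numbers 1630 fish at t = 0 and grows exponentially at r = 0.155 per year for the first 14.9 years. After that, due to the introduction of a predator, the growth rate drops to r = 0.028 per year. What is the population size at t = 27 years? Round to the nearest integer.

23032 fish

Phase 1: N(14.9) = 1630·e^(0.155×14.9) = 1630·e^2.309 = 16413.1.
Phase 2 runs for 27 − 14.9 = 12.1 years at r = 0.028.
N(27) = 16413.1·e^(0.028×12.1) = 16413.1·e^0.3388 = 23031.9.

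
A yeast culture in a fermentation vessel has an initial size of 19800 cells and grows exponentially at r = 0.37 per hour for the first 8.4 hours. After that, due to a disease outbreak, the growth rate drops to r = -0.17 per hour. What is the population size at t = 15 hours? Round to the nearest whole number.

144269 cells

Phase 1: N(8.4) = 19800·e^(0.37×8.4) = 19800·e^3.108 = 443050.
Phase 2 runs for 15 − 8.4 = 6.6 hours at r = -0.17.
N(15) = 443050·e^(-0.17×6.6) = 443050·e^-1.122 = 144269.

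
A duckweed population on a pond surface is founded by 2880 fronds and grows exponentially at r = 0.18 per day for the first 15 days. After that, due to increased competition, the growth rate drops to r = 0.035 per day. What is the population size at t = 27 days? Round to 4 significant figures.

Phase 1: N(15) = 2880·e^(0.18×15) = 2880·e^2.7 = 42853.6.
Phase 2 runs for 27 − 15 = 12 days at r = 0.035.
N(27) = 42853.6·e^(0.035×12) = 42853.6·e^0.42 = 65221.6.

65220 fronds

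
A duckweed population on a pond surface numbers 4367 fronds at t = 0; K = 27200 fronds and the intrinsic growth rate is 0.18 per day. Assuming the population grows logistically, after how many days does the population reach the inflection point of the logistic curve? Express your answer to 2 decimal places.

Logistic growth is fastest at N = K/2 = 13600.
A = (K − N₀)/N₀ = 5.2285. Set K/(1 + A·e^(−rt)) = K/2 → A·e^(−rt) = 1.
e^(−0.18t) = 1/5.2285 = 0.191258, so t = ln(5.2285)/0.18 = 1.6541/0.18 = 9.1896.

9.19 days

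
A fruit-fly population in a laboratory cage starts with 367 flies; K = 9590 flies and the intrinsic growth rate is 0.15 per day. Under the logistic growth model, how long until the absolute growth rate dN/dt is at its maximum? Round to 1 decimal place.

Logistic growth is fastest at N = K/2 = 4795.
A = (K − N₀)/N₀ = 25.131. Set K/(1 + A·e^(−rt)) = K/2 → A·e^(−rt) = 1.
e^(−0.15t) = 1/25.131 = 0.0397918, so t = ln(25.131)/0.15 = 3.2241/0.15 = 21.494.

21.5 days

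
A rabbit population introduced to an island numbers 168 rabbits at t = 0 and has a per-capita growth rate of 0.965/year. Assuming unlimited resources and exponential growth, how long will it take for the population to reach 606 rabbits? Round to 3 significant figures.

Set N₀·e^(rt) = 606: e^(0.965·t) = 606/168 = 3.6071.
0.965·t = ln(3.6071) = 1.2829, so t = 1.2829/0.965 = 1.3294.

1.33 years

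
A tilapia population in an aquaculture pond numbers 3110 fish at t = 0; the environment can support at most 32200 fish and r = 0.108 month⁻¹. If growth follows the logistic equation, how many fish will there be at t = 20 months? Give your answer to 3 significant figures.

A = (K − N₀)/N₀ = (32200 − 3110)/3110 = 9.3537.
N(t) = K/(1 + A·e^(−rt)) = 32200/(1 + 9.3537×e^(−0.108×20)).
e^(−2.16) = 0.11533; denominator = 1 + 9.3537×0.11533 = 2.0787.
N = 32200/2.0787 = 15490.3.

15500 fish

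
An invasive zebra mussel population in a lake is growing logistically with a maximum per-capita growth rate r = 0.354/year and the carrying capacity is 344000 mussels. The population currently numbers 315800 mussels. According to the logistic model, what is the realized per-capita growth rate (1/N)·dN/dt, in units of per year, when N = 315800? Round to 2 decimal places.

(1/N)·dN/dt = r(1 − N/K) = 0.354 × (1 − 315800/344000).
= 0.354 × 0.081977 = 0.02902.

0.03 per year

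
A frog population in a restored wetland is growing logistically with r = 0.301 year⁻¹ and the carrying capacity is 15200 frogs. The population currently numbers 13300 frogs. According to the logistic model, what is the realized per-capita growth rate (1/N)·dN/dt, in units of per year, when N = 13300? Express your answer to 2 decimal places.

0.04 per year

(1/N)·dN/dt = r(1 − N/K) = 0.301 × (1 − 13300/15200).
= 0.301 × 0.125 = 0.037625.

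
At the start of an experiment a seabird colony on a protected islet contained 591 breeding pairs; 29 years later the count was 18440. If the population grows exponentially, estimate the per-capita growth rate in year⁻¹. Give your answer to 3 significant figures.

From N(t) = N₀·e^(rt): e^(r·29) = 18440/591 = 31.201.
r·29 = ln(31.201) = 3.4405, so r = 3.4405/29 = 0.11864.

0.119 per year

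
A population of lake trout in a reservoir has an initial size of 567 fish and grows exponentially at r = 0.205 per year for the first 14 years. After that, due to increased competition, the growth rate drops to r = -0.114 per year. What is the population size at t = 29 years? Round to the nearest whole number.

1809 fish

Phase 1: N(14) = 567·e^(0.205×14) = 567·e^2.87 = 10000.2.
Phase 2 runs for 29 − 14 = 15 years at r = -0.114.
N(29) = 10000.2·e^(-0.114×15) = 10000.2·e^-1.71 = 1808.69.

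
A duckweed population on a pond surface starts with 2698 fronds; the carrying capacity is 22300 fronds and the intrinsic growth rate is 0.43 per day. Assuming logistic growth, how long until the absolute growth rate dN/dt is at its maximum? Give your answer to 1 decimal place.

Logistic growth is fastest at N = K/2 = 11150.
A = (K − N₀)/N₀ = 7.2654. Set K/(1 + A·e^(−rt)) = K/2 → A·e^(−rt) = 1.
e^(−0.43t) = 1/7.2654 = 0.137639, so t = ln(7.2654)/0.43 = 1.9831/0.43 = 4.6119.

4.6 days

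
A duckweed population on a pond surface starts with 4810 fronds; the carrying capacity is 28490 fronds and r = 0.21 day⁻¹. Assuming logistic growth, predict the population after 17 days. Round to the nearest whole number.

A = (K − N₀)/N₀ = (28490 − 4810)/4810 = 4.9231.
N(t) = K/(1 + A·e^(−rt)) = 28490/(1 + 4.9231×e^(−0.21×17)).
e^(−3.57) = 0.028156; denominator = 1 + 4.9231×0.028156 = 1.1386.
N = 28490/1.1386 = 25021.7.

25022 fronds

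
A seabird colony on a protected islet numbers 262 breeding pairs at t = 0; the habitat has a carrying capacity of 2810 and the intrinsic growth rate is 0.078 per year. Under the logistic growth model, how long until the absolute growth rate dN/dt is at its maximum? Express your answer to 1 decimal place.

29.2 years

Logistic growth is fastest at N = K/2 = 1405.
A = (K − N₀)/N₀ = 9.7252. Set K/(1 + A·e^(−rt)) = K/2 → A·e^(−rt) = 1.
e^(−0.078t) = 1/9.7252 = 0.102826, so t = ln(9.7252)/0.078 = 2.2747/0.078 = 29.163.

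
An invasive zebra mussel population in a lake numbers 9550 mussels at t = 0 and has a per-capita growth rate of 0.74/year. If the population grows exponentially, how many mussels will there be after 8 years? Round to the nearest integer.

N(t) = N₀·e^(rt) = 9550 × e^(0.74×8) = 9550 × e^5.92.
e^5.92 ≈ 372.41, so N ≈ 9550 × 372.41 = 3.556532×10^6.

3556532 mussels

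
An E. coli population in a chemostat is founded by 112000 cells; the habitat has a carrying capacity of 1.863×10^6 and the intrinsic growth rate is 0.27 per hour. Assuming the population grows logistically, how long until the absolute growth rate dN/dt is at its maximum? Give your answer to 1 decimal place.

10.2 hours

Logistic growth is fastest at N = K/2 = 931500.
A = (K − N₀)/N₀ = 15.634. Set K/(1 + A·e^(−rt)) = K/2 → A·e^(−rt) = 1.
e^(−0.27t) = 1/15.634 = 0.0639634, so t = ln(15.634)/0.27 = 2.7494/0.27 = 10.183.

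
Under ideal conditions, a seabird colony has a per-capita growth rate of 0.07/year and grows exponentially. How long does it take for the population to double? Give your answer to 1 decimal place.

Doubling time t_d = ln(2)/r = 0.6931/0.07 = 9.9021.

9.9 years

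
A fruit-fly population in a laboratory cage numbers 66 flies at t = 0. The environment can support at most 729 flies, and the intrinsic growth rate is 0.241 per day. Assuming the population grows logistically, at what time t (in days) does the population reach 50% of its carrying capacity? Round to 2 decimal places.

A = (K − N₀)/N₀ = (729 − 66)/66 = 10.045.
Solve 729/(1 + 10.045·e^(−0.241t)) = 364.5: 1 + 10.045·e^(−0.241t) = 2, so e^(−0.241t) = 0.0995475.
−0.241·t = ln(0.0995475) = -2.3071, so t = 2.3071/0.241 = 9.5731.

9.57 days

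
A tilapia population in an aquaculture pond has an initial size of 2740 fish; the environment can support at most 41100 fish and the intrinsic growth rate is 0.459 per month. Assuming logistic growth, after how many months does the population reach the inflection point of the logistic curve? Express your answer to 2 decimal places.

Logistic growth is fastest at N = K/2 = 20550.
A = (K − N₀)/N₀ = 14. Set K/(1 + A·e^(−rt)) = K/2 → A·e^(−rt) = 1.
e^(−0.459t) = 1/14 = 0.0714286, so t = ln(14)/0.459 = 2.6391/0.459 = 5.7496.

5.75 months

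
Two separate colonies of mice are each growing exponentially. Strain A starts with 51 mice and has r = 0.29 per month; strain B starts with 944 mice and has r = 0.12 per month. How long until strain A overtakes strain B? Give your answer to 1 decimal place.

17.2 months

Set 51·e^(0.29t) = 944·e^(0.12t).
e^((0.29 − 0.12)t) = 944/51 → e^(0.17·t) = 18.51.
0.17·t = ln(18.51) = 2.9183, so t = 2.9183/0.17 = 17.166.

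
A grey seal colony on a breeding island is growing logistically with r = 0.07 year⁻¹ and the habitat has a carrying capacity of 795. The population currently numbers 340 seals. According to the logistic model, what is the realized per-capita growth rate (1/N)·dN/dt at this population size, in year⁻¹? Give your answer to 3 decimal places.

0.040 per year

(1/N)·dN/dt = r(1 − N/K) = 0.07 × (1 − 340/795).
= 0.07 × 0.57233 = 0.040063.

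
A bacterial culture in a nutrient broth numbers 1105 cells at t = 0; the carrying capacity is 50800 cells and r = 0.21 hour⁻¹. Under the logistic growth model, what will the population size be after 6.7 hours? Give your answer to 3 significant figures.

A = (K − N₀)/N₀ = (50800 − 1105)/1105 = 44.973.
N(t) = K/(1 + A·e^(−rt)) = 50800/(1 + 44.973×e^(−0.21×6.7)).
e^(−1.407) = 0.24488; denominator = 1 + 44.973×0.24488 = 12.013.
N = 50800/12.013 = 4228.82.

4230 cells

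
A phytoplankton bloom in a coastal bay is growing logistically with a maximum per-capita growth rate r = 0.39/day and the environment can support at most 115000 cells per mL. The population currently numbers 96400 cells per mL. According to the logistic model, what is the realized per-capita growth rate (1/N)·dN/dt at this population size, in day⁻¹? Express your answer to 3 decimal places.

0.063 per day

(1/N)·dN/dt = r(1 − N/K) = 0.39 × (1 − 96400/115000).
= 0.39 × 0.16174 = 0.063078.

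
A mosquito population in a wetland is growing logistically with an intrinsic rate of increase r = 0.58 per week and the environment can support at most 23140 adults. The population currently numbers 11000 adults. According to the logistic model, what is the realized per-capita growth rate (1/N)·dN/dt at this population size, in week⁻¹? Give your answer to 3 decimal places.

(1/N)·dN/dt = r(1 − N/K) = 0.58 × (1 − 11000/23140).
= 0.58 × 0.52463 = 0.30429.

0.304 per week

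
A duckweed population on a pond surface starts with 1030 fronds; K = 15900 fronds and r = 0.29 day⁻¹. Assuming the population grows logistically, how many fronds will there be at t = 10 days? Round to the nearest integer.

A = (K − N₀)/N₀ = (15900 − 1030)/1030 = 14.437.
N(t) = K/(1 + A·e^(−rt)) = 15900/(1 + 14.437×e^(−0.29×10)).
e^(−2.9) = 0.055023; denominator = 1 + 14.437×0.055023 = 1.7944.
N = 15900/1.7944 = 8861.08.

8861 fronds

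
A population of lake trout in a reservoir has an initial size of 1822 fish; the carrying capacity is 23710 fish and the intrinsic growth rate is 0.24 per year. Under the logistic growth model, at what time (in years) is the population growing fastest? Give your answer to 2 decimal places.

10.36 years

Logistic growth is fastest at N = K/2 = 11855.
A = (K − N₀)/N₀ = 12.013. Set K/(1 + A·e^(−rt)) = K/2 → A·e^(−rt) = 1.
e^(−0.24t) = 1/12.013 = 0.083242, so t = ln(12.013)/0.24 = 2.486/0.24 = 10.358.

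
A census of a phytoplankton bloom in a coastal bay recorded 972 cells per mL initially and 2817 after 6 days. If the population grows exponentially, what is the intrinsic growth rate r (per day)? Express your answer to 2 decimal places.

From N(t) = N₀·e^(rt): e^(r·6) = 2817/972 = 2.8981.
r·6 = ln(2.8981) = 1.0641, so r = 1.0641/6 = 0.17735.

0.18 per day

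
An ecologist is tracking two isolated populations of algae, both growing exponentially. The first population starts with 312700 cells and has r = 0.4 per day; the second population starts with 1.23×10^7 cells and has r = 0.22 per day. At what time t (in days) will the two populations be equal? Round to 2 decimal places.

Set 312700·e^(0.4t) = 1.23×10^7·e^(0.22t).
e^((0.4 − 0.22)t) = 1.23×10^7/312700 → e^(0.18·t) = 39.335.
0.18·t = ln(39.335) = 3.6721, so t = 3.6721/0.18 = 20.401.

20.40 days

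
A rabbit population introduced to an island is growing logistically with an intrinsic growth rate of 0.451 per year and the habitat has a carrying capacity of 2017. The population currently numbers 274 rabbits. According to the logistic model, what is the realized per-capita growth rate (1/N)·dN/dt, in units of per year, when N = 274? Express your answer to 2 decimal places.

0.39 per year

(1/N)·dN/dt = r(1 − N/K) = 0.451 × (1 − 274/2017).
= 0.451 × 0.86415 = 0.38973.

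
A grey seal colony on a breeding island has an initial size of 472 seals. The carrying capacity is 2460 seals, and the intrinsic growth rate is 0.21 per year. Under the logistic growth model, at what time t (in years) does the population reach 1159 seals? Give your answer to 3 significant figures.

A = (K − N₀)/N₀ = (2460 − 472)/472 = 4.2119.
Solve 2460/(1 + 4.2119·e^(−0.21t)) = 1159: 1 + 4.2119·e^(−0.21t) = 2.1225, so e^(−0.21t) = 0.266514.
−0.21·t = ln(0.266514) = -1.3223, so t = 1.3223/0.21 = 6.2968.

6.30 years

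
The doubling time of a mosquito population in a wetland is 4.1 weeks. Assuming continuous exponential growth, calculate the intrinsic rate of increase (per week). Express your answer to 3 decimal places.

0.169 per week

r = ln(2)/t_d = 0.6931/4.1 = 0.16906.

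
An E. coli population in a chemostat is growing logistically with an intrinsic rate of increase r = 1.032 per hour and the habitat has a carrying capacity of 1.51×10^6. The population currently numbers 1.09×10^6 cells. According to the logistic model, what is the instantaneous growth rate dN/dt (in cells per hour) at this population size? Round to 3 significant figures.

dN/dt = rN(1 − N/K) = 1.032 × 1.09×10^6 × (1 − 1.09×10^6/1.51×10^6).
1 − 1.09×10^6/1.51×10^6 = 0.27815; dN/dt = 1.032 × 1.09×10^6 × 0.27815 = 3.12881×10^5.

313000 cells per hour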